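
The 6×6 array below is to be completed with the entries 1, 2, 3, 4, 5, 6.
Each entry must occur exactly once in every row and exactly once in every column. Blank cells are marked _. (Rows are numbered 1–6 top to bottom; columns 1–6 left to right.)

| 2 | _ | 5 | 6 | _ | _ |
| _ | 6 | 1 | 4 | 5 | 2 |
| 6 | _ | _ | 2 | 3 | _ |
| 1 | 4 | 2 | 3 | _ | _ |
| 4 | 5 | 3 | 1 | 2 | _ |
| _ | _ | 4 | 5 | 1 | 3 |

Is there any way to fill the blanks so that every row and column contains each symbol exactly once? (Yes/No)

Row 3, column 3: row 3 together with column 3 already contain {1, 2, 3, 4, 5, 6} — every symbol — so nothing can go there. The grid has no valid completion.

No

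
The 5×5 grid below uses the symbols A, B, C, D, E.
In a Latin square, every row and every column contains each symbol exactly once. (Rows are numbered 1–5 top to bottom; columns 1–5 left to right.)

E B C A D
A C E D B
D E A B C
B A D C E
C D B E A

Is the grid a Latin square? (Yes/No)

Yes

Each row is a permutation of the 5 symbols, and so is each column.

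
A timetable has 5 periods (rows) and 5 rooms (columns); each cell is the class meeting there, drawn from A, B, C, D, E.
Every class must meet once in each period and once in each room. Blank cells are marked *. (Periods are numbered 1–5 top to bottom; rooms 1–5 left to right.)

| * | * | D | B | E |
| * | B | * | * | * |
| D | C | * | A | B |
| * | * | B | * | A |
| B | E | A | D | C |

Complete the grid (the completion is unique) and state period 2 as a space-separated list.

A B C E D

Period 2, room 5: period 2 has {B} and room 5 has {A, B, C, E}, leaving only D.
Period 1, room 2: period 1 has {B, D, E} and room 2 has {B, C, E}, leaving only A.
Period 1, room 1: period 1 has {A, B, D, E} and room 1 has {B, D}, leaving only C.
Period 3, room 3: period 3 has {A, B, C, D} and room 3 has {A, B, D}, leaving only E.
Period 2, room 3: period 2 has {B, D} and room 3 has {A, B, D, E}, leaving only C.
Period 2, room 4: period 2 has {B, C, D} and room 4 has {A, B, D}, leaving only E.
Period 2, room 1: period 2 has {B, C, D, E} and room 1 has {B, C, D}, leaving only A.
So period 2 reads: A B C E D.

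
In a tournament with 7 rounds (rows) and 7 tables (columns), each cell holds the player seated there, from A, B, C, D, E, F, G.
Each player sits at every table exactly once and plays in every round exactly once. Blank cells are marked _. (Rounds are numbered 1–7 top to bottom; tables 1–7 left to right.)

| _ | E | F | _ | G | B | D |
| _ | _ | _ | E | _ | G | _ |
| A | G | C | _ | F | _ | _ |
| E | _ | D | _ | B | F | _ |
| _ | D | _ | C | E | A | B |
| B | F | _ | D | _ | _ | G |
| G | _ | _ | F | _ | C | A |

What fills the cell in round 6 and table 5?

C

Round 1, table 1: round 1 has {B, D, E, F, G} and table 1 has {A, B, E, G}, leaving only C.
Round 1, table 4: round 1 has {B, C, D, E, F, G} and table 4 has {C, D, E, F}, leaving only A.
Round 3, table 4: round 3 has {A, C, F, G} and table 4 has {A, C, D, E, F}, leaving only B.
Round 3, table 7: round 3 has {A, B, C, F, G} and table 7 has {A, B, D, G}, leaving only E.
Round 3, table 6: round 3 has {A, B, C, E, F, G} and table 6 has {A, B, C, F, G}, leaving only D.
Round 4, table 4: round 4 has {B, D, E, F} and table 4 has {A, B, C, D, E, F}, leaving only G.
Round 4, table 7: round 4 has {B, D, E, F, G} and table 7 has {A, B, D, E, G}, leaving only C.
Round 2, table 7: round 2 has {E, G} and table 7 has {A, B, C, D, E, G}, leaving only F.
Round 2, table 1: round 2 has {E, F, G} and table 1 has {A, B, C, E, G}, leaving only D.
Round 4, table 2: round 4 has {B, C, D, E, F, G} and table 2 has {D, E, F, G}, leaving only A.
Round 5, table 1: round 5 has {A, B, C, D, E} and table 1 has {A, B, C, D, E, G}, leaving only F.
Round 5, table 3: round 5 has {A, B, C, D, E, F} and table 3 has {C, D, F}, leaving only G.
Round 6, table 6: round 6 has {B, D, F, G} and table 6 has {A, B, C, D, F, G}, leaving only E.
Round 6, table 3: round 6 has {B, D, E, F, G} and table 3 has {C, D, F, G}, leaving only A.
Round 6 already has {A, B, D, E, F, G} and table 5 already has {B, E, F, G}, so round 6, table 5 must be C.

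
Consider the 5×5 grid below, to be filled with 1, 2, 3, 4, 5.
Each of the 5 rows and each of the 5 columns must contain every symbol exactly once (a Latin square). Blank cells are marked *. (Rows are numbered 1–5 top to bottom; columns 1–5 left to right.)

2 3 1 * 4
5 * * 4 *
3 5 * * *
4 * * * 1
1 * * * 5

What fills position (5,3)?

3

Row 1, column 4: row 1 has {1, 2, 3, 4} and column 4 has {4}, leaving only 5.
Row 3, column 5: row 3 has {3, 5} and column 5 has {1, 4, 5}, leaving only 2.
Row 2, column 5: row 2 has {4, 5} and column 5 has {1, 2, 4, 5}, leaving only 3.
Row 2, column 3: row 2 has {3, 4, 5} and column 3 has {1}, leaving only 2.
Row 2, column 2: row 2 has {2, 3, 4, 5} and column 2 has {3, 5}, leaving only 1.
Row 3, column 3: row 3 has {2, 3, 5} and column 3 has {1, 2}, leaving only 4.
Row 5 already has {1, 5} and column 3 already has {1, 2, 4}, so row 5, column 3 must be 3.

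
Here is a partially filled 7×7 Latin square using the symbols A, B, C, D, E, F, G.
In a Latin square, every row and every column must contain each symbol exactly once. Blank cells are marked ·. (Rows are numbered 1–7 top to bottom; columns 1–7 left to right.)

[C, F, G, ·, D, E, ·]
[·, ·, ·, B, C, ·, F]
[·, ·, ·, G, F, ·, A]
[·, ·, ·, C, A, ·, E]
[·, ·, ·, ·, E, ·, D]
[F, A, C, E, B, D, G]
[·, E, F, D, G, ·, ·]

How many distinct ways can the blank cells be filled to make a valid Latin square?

8

Row 1, column 4: eliminating its row and column leaves {A}.
Row 1, column 7: eliminating its row and column leaves {B}.
Row 2, column 1: eliminating its row and column leaves {A, D, E, G}.
Row 2, column 2: eliminating its row and column leaves {D, G}.
Row 2, column 3: eliminating its row and column leaves {A, D, E}.
Row 2, column 6: eliminating its row and column leaves {A, G}.
Row 3, column 1: eliminating its row and column leaves {B, D, E}.
Row 3, column 2: eliminating its row and column leaves {B, C, D}.
Row 3, column 3: eliminating its row and column leaves {B, D, E}.
Row 3, column 6: eliminating its row and column leaves {B, C}.
Row 4, column 1: eliminating its row and column leaves {B, D, G}.
Row 4, column 2: eliminating its row and column leaves {B, D, G}.
Row 4, column 3: eliminating its row and column leaves {B, D}.
Row 4, column 6: eliminating its row and column leaves {B, F, G}.
Row 5, column 1: eliminating its row and column leaves {A, B, G}.
Row 5, column 2: eliminating its row and column leaves {B, C, G}.
Row 5, column 3: eliminating its row and column leaves {A, B}.
Row 5, column 4: eliminating its row and column leaves {A, F}.
Row 5, column 6: eliminating its row and column leaves {A, B, C, F, G}.
Row 7, column 1: eliminating its row and column leaves {A, B}.
Row 7, column 6: eliminating its row and column leaves {A, B, C}.
Row 7, column 7: eliminating its row and column leaves {B, C}.
Enumerating the assignments across these blanks that avoid any row or column repeat gives 8 completions.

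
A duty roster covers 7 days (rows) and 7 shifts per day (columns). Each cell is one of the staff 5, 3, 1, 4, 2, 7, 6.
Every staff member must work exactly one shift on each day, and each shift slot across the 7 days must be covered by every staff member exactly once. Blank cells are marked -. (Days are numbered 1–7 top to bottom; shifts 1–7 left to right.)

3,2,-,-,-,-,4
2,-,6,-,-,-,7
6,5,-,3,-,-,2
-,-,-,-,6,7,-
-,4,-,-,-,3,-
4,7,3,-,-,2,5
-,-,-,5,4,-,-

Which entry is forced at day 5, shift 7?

6

Day 6, shift 5: day 6 has {5, 3, 4, 2, 7} and shift 5 has {4, 6}, leaving only 1.
Day 3, shift 5: day 3 has {5, 3, 2, 6} and shift 5 has {1, 4, 6}, leaving only 7.
Day 1, shift 5: day 1 has {3, 4, 2} and shift 5 has {1, 4, 7, 6}, leaving only 5.
Day 2, shift 5: day 2 has {2, 7, 6} and shift 5 has {5, 1, 4, 7, 6}, leaving only 3.
Day 2, shift 2: day 2 has {3, 2, 7, 6} and shift 2 has {5, 4, 2, 7}, leaving only 1.
Day 2, shift 4: day 2 has {3, 1, 2, 7, 6} and shift 4 has {5, 3}, leaving only 4.
Day 2, shift 6: day 2 has {3, 1, 4, 2, 7, 6} and shift 6 has {3, 2, 7}, leaving only 5.
Day 4, shift 2: day 4 has {7, 6} and shift 2 has {5, 1, 4, 2, 7}, leaving only 3.
Day 4, shift 7: day 4 has {3, 7, 6} and shift 7 has {5, 4, 2, 7}, leaving only 1.
Day 5 already has {3, 4} and shift 7 already has {5, 1, 4, 2, 7}, so day 5, shift 7 must be 6.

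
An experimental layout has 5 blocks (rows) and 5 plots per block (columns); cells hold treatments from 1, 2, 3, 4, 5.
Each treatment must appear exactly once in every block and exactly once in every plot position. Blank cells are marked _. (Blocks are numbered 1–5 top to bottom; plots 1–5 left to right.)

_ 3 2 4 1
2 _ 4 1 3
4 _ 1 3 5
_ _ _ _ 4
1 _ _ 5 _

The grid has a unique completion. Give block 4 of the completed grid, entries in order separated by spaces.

Block 4, plot 4: block 4 has {4} and plot 4 has {1, 3, 4, 5}, leaving only 2.
Block 1, plot 1: block 1 has {1, 2, 3, 4} and plot 1 has {1, 2, 4}, leaving only 5.
Block 4, plot 1: block 4 has {2, 4} and plot 1 has {1, 2, 4, 5}, leaving only 3.
Block 4, plot 3: block 4 has {2, 3, 4} and plot 3 has {1, 2, 4}, leaving only 5.
Block 4, plot 2: block 4 has {2, 3, 4, 5} and plot 2 has {3}, leaving only 1.
So block 4 reads: 3 1 5 2 4.

3 1 5 2 4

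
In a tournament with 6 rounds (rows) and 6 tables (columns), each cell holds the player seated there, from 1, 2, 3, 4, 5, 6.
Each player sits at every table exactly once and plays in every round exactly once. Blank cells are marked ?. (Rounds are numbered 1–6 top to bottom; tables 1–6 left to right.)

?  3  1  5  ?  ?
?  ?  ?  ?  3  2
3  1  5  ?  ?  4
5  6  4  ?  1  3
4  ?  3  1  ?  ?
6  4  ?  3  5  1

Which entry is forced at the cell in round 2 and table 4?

4

Round 1, table 1: round 1 has {1, 3, 5} and table 1 has {3, 4, 5, 6}, leaving only 2.
Round 1, table 6: round 1 has {1, 2, 3, 5} and table 6 has {1, 2, 3, 4}, leaving only 6.
Round 1, table 5: round 1 has {1, 2, 3, 5, 6} and table 5 has {1, 3, 5}, leaving only 4.
Round 2, table 1: round 2 has {2, 3} and table 1 has {2, 3, 4, 5, 6}, leaving only 1.
Round 2, table 2: round 2 has {1, 2, 3} and table 2 has {1, 3, 4, 6}, leaving only 5.
Round 2, table 3: round 2 has {1, 2, 3, 5} and table 3 has {1, 3, 4, 5}, leaving only 6.
Round 2 already has {1, 2, 3, 5, 6} and table 4 already has {1, 3, 5}, so round 2, table 4 must be 4.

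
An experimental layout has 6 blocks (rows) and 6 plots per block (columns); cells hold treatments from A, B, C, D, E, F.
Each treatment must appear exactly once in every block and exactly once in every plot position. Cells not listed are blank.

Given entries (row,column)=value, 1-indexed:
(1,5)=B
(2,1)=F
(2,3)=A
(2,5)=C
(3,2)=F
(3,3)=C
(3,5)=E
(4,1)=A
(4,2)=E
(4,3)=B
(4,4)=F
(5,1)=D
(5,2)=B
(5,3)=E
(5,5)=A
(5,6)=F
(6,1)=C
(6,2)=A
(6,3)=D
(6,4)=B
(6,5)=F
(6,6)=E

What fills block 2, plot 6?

B

Block 1, plot 1: block 1 has {B} and plot 1 has {A, C, D, F}, leaving only E.
Block 1, plot 3: block 1 has {B, E} and plot 3 has {A, B, C, D, E}, leaving only F.
Block 2, plot 2: block 2 has {A, C, F} and plot 2 has {A, B, E, F}, leaving only D.
Block 2 already has {A, C, D, F} and plot 6 already has {E, F}, so block 2, plot 6 must be B.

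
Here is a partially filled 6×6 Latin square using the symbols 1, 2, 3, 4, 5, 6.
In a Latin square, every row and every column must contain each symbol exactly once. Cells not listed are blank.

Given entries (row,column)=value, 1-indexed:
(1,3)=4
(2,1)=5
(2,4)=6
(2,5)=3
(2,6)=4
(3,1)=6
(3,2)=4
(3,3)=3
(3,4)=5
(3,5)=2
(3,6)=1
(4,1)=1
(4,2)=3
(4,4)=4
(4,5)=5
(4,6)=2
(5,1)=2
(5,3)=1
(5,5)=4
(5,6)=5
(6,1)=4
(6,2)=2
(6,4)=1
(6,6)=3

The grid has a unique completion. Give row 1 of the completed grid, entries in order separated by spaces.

Row 1, column 1: row 1 has {4} and column 1 has {1, 2, 4, 5, 6}, leaving only 3.
Row 1, column 4: row 1 has {3, 4} and column 4 has {1, 4, 5, 6}, leaving only 2.
Row 1, column 6: row 1 has {2, 3, 4} and column 6 has {1, 2, 3, 4, 5}, leaving only 6.
Row 1, column 5: row 1 has {2, 3, 4, 6} and column 5 has {2, 3, 4, 5}, leaving only 1.
Row 1, column 2: row 1 has {1, 2, 3, 4, 6} and column 2 has {2, 3, 4}, leaving only 5.
So row 1 reads: 3 5 4 2 1 6.

3 5 4 2 1 6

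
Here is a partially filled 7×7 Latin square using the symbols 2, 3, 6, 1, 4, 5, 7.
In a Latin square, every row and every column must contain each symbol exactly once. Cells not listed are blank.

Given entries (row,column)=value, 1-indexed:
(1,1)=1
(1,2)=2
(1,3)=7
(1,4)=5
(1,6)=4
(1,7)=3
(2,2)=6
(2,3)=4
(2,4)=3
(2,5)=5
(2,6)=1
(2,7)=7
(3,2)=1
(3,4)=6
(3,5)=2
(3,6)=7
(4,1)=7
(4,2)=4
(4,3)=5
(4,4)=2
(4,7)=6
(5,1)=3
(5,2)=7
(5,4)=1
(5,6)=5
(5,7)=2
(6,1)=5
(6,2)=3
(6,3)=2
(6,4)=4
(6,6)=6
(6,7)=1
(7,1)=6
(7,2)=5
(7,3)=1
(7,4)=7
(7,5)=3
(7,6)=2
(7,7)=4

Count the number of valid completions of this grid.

Row 1, column 5: eliminating its row and column leaves {6}.
Row 2, column 1: eliminating its row and column leaves {2}.
Row 3, column 1: eliminating its row and column leaves {4}.
Row 3, column 3: eliminating its row and column leaves {3}.
Row 3, column 7: eliminating its row and column leaves {5}.
Row 4, column 5: eliminating its row and column leaves {1}.
Row 4, column 6: eliminating its row and column leaves {3}.
Row 5, column 3: eliminating its row and column leaves {6}.
Row 5, column 5: eliminating its row and column leaves {6, 4}.
Row 6, column 5: eliminating its row and column leaves {7}.
Only one assignment across all blanks avoids any row or column repeat, giving 1 completion.

1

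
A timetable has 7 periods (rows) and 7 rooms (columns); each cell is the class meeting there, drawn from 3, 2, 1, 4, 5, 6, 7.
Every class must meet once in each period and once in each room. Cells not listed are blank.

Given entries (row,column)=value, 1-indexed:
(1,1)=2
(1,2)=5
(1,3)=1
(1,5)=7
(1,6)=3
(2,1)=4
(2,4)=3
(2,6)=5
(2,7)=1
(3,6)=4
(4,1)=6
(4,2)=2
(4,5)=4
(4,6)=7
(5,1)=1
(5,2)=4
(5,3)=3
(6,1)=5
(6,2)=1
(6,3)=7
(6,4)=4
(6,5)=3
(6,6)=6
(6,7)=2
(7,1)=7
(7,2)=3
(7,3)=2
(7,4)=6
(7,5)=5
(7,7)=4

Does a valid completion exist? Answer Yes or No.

No

Period 1, room 4: period 1 together with room 4 already contain {3, 2, 1, 4, 5, 6, 7} — every symbol — so nothing can go there. The grid has no valid completion.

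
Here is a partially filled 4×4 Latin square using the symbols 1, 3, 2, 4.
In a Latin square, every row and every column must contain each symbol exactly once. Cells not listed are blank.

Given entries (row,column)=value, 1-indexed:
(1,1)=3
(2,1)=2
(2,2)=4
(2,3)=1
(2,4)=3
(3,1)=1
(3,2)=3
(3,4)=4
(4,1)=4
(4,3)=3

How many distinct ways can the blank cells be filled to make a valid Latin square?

2

Row 1, column 2: eliminating its row and column leaves {1, 2}.
Row 1, column 3: eliminating its row and column leaves {2, 4}.
Row 1, column 4: eliminating its row and column leaves {1, 2}.
Row 3, column 3: eliminating its row and column leaves {2}.
Row 4, column 2: eliminating its row and column leaves {1, 2}.
Row 4, column 4: eliminating its row and column leaves {1, 2}.
Enumerating the assignments across these blanks that avoid any row or column repeat gives 2 completions.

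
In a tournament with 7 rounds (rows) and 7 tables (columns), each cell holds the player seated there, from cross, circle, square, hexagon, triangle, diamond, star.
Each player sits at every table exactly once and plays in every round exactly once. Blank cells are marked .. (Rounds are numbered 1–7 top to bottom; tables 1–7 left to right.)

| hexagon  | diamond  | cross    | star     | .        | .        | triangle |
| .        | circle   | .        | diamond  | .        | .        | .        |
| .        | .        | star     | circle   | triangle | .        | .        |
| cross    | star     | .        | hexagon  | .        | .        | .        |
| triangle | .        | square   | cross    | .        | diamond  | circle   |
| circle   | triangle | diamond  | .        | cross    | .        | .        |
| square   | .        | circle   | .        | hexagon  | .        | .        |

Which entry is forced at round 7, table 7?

diamond

Round 2, table 1: round 2 has {circle, diamond} and table 1 has {cross, circle, square, hexagon, triangle}, leaving only star.
Round 2, table 5: round 2 has {circle, diamond, star} and table 5 has {cross, hexagon, triangle}, leaving only square.
Round 1, table 5: round 1 has {cross, hexagon, triangle, diamond, star} and table 5 has {cross, square, hexagon, triangle}, leaving only circle.
Round 1, table 6: round 1 has {cross, circle, hexagon, triangle, diamond, star} and table 6 has {diamond}, leaving only square.
Round 3, table 1: round 3 has {circle, triangle, star} and table 1 has {cross, circle, square, hexagon, triangle, star}, leaving only diamond.
Round 4, table 3: round 4 has {cross, hexagon, star} and table 3 has {cross, circle, square, diamond, star}, leaving only triangle.
Round 2, table 3: round 2 has {circle, square, diamond, star} and table 3 has {cross, circle, square, triangle, diamond, star}, leaving only hexagon.
Round 2, table 7: round 2 has {circle, square, hexagon, diamond, star} and table 7 has {circle, triangle}, leaving only cross.
Round 2, table 6: round 2 has {cross, circle, square, hexagon, diamond, star} and table 6 has {square, diamond}, leaving only triangle.
Round 4, table 5: round 4 has {cross, hexagon, triangle, star} and table 5 has {cross, circle, square, hexagon, triangle}, leaving only diamond.
Round 4, table 6: round 4 has {cross, hexagon, triangle, diamond, star} and table 6 has {square, triangle, diamond}, leaving only circle.
Round 4, table 7: round 4 has {cross, circle, hexagon, triangle, diamond, star} and table 7 has {cross, circle, triangle}, leaving only square.
Round 3, table 7: round 3 has {circle, triangle, diamond, star} and table 7 has {cross, circle, square, triangle}, leaving only hexagon.
Round 3, table 6: round 3 has {circle, hexagon, triangle, diamond, star} and table 6 has {circle, square, triangle, diamond}, leaving only cross.
Round 3, table 2: round 3 has {cross, circle, hexagon, triangle, diamond, star} and table 2 has {circle, triangle, diamond, star}, leaving only square.
Round 5, table 2: round 5 has {cross, circle, square, triangle, diamond} and table 2 has {circle, square, triangle, diamond, star}, leaving only hexagon.
Round 5, table 5: round 5 has {cross, circle, square, hexagon, triangle, diamond} and table 5 has {cross, circle, square, hexagon, triangle, diamond}, leaving only star.
Round 6, table 4: round 6 has {cross, circle, triangle, diamond} and table 4 has {cross, circle, hexagon, diamond, star}, leaving only square.
Round 6, table 7: round 6 has {cross, circle, square, triangle, diamond} and table 7 has {cross, circle, square, hexagon, triangle}, leaving only star.
Round 7 already has {circle, square, hexagon} and table 7 already has {cross, circle, square, hexagon, triangle, star}, so round 7, table 7 must be diamond.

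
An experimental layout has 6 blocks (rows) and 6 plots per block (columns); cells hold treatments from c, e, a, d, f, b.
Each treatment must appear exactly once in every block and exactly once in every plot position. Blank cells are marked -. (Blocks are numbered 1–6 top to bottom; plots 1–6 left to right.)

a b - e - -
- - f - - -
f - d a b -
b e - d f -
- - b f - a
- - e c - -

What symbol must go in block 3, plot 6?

Block 1, plot 3: block 1 has {e, a, b} and plot 3 has {e, d, f, b}, leaving only c.
Block 1, plot 5: block 1 has {c, e, a, b} and plot 5 has {f, b}, leaving only d.
Block 1, plot 6: block 1 has {c, e, a, d, b} and plot 6 has {a}, leaving only f.
Block 2, plot 4: block 2 has {f} and plot 4 has {c, e, a, d, f}, leaving only b.
Block 3, plot 2: block 3 has {a, d, f, b} and plot 2 has {e, b}, leaving only c.
Block 3 already has {c, a, d, f, b} and plot 6 already has {a, f}, so block 3, plot 6 must be e.

e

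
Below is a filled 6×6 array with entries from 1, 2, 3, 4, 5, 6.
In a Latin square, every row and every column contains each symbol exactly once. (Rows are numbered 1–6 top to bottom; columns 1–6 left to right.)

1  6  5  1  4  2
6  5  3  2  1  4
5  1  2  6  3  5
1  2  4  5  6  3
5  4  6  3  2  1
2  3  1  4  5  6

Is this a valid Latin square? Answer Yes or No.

No

Row 3 contains 5 twice (at columns 1 and 6); row 1 is also not a permutation.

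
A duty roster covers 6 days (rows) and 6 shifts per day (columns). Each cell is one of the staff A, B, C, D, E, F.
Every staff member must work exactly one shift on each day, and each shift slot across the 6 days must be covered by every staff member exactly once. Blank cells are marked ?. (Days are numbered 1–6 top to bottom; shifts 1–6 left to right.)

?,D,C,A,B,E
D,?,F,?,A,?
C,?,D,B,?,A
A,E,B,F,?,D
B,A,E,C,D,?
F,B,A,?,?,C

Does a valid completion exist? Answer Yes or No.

No

Day 1, shift 1: day 1 together with shift 1 already contain {A, B, C, D, E, F} — every symbol — so nothing can go there. The grid has no valid completion.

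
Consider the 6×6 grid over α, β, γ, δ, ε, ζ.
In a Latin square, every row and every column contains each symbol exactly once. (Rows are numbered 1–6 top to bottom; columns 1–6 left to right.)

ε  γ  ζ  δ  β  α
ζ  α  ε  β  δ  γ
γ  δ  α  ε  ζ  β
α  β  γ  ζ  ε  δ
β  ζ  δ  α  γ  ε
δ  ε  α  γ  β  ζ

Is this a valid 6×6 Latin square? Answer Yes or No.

Every row is a permutation, but column 5 contains β twice (at rows 1 and 6).

No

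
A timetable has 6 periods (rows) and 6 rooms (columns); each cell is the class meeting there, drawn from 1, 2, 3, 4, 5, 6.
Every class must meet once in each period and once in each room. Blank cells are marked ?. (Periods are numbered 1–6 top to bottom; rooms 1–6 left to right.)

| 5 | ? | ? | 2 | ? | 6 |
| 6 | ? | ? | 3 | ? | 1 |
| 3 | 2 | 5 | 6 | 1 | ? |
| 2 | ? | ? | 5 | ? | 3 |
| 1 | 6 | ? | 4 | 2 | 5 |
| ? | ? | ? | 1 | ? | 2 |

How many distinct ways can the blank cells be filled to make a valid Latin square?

Period 1, room 2: eliminating its period and room leaves {1, 3, 4}.
Period 1, room 3: eliminating its period and room leaves {1, 3, 4}.
Period 1, room 5: eliminating its period and room leaves {3, 4}.
Period 2, room 2: eliminating its period and room leaves {4, 5}.
Period 2, room 3: eliminating its period and room leaves {2, 4}.
Period 2, room 5: eliminating its period and room leaves {4, 5}.
Period 3, room 6: eliminating its period and room leaves {4}.
Period 4, room 2: eliminating its period and room leaves {1, 4}.
Period 4, room 3: eliminating its period and room leaves {1, 4, 6}.
Period 4, room 5: eliminating its period and room leaves {4, 6}.
Period 5, room 3: eliminating its period and room leaves {3}.
Period 6, room 1: eliminating its period and room leaves {4}.
Period 6, room 2: eliminating its period and room leaves {3, 4, 5}.
Period 6, room 3: eliminating its period and room leaves {3, 4, 6}.
Period 6, room 5: eliminating its period and room leaves {3, 4, 5, 6}.
Enumerating the assignments across these blanks that avoid any period or room repeat gives 3 completions.

3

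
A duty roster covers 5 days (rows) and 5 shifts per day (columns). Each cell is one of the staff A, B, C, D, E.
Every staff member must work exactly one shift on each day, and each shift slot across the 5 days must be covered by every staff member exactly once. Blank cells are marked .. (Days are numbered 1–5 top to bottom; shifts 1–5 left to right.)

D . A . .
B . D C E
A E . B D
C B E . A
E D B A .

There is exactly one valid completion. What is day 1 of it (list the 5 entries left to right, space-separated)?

D C A E B

Day 1, shift 2: day 1 has {A, D} and shift 2 has {B, D, E}, leaving only C.
Day 1, shift 4: day 1 has {A, C, D} and shift 4 has {A, B, C}, leaving only E.
Day 1, shift 5: day 1 has {A, C, D, E} and shift 5 has {A, D, E}, leaving only B.
So day 1 reads: D C A E B.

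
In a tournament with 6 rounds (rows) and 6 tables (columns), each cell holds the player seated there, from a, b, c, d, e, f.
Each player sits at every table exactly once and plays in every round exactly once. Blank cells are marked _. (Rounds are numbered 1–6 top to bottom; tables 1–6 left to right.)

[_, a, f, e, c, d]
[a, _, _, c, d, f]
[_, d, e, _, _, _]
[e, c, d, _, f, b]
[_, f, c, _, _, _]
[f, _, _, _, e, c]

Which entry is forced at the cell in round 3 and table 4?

Round 1, table 1: round 1 has {a, c, d, e, f} and table 1 has {a, e, f}, leaving only b.
Round 2, table 3: round 2 has {a, c, d, f} and table 3 has {c, d, e, f}, leaving only b.
Round 2, table 2: round 2 has {a, b, c, d, f} and table 2 has {a, c, d, f}, leaving only e.
Round 3, table 1: round 3 has {d, e} and table 1 has {a, b, e, f}, leaving only c.
Round 3, table 6: round 3 has {c, d, e} and table 6 has {b, c, d, f}, leaving only a.
Round 3, table 5: round 3 has {a, c, d, e} and table 5 has {c, d, e, f}, leaving only b.
Round 3 already has {a, b, c, d, e} and table 4 already has {c, e}, so round 3, table 4 must be f.

f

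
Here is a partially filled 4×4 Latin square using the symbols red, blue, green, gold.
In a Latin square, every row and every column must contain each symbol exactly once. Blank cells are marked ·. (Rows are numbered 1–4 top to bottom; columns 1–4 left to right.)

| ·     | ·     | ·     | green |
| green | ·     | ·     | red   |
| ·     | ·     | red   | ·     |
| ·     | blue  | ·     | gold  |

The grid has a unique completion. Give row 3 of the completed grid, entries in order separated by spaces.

gold green red blue

Row 3, column 4: row 3 has {red} and column 4 has {red, green, gold}, leaving only blue.
Row 3, column 1: row 3 has {red, blue} and column 1 has {green}, leaving only gold.
Row 3, column 2: row 3 has {red, blue, gold} and column 2 has {blue}, leaving only green.
So row 3 reads: gold green red blue.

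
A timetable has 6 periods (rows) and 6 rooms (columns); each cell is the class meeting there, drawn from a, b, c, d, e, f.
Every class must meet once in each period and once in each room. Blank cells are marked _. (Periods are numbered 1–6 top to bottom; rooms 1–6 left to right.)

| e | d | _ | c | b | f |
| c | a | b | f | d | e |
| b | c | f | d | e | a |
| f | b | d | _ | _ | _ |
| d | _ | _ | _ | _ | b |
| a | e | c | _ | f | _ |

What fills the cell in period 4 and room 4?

Period 1, room 3: period 1 has {b, c, d, e, f} and room 3 has {b, c, d, f}, leaving only a.
Period 4, room 6: period 4 has {b, d, f} and room 6 has {a, b, e, f}, leaving only c.
Period 4, room 5: period 4 has {b, c, d, f} and room 5 has {b, d, e, f}, leaving only a.
Period 4 already has {a, b, c, d, f} and room 4 already has {c, d, f}, so period 4, room 4 must be e.

e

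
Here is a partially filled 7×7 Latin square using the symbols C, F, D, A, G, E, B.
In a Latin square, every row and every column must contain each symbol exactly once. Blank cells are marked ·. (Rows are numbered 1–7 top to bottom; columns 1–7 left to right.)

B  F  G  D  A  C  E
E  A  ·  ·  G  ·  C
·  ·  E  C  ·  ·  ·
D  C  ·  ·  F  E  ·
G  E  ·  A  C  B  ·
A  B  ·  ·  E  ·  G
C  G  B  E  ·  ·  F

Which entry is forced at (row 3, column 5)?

Row 3, column 1: row 3 has {C, E} and column 1 has {C, D, A, G, E, B}, leaving only F.
Row 3, column 2: row 3 has {C, F, E} and column 2 has {C, F, A, G, E, B}, leaving only D.
Row 3 already has {C, F, D, E} and column 5 already has {C, F, A, G, E}, so row 3, column 5 must be B.

B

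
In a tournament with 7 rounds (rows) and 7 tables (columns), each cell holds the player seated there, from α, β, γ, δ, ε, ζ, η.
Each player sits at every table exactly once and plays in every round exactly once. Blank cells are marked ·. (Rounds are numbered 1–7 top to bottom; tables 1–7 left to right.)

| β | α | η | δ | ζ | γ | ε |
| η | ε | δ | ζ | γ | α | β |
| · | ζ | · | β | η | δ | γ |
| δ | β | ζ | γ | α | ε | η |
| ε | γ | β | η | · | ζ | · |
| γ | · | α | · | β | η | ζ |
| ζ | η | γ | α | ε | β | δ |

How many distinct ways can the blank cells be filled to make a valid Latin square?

Round 3, table 1: eliminating its round and table leaves {α}.
Round 3, table 3: eliminating its round and table leaves {ε}.
Round 5, table 5: eliminating its round and table leaves {δ}.
Round 5, table 7: eliminating its round and table leaves {α}.
Round 6, table 2: eliminating its round and table leaves {δ}.
Round 6, table 4: eliminating its round and table leaves {ε}.
Only one assignment across all blanks avoids any round or table repeat, giving 1 completion.

1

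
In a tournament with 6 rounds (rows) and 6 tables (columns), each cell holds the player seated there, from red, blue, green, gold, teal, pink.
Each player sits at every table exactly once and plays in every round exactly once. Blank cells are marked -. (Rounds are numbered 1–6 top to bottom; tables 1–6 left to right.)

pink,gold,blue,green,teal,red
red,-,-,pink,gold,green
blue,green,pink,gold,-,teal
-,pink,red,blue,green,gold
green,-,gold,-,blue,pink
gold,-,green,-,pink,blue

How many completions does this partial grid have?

Round 2, table 2: eliminating its round and table leaves {blue, teal}.
Round 2, table 3: eliminating its round and table leaves {teal}.
Round 3, table 5: eliminating its round and table leaves {red}.
Round 4, table 1: eliminating its round and table leaves {teal}.
Round 5, table 2: eliminating its round and table leaves {red, teal}.
Round 5, table 4: eliminating its round and table leaves {red, teal}.
Round 6, table 2: eliminating its round and table leaves {red, teal}.
Round 6, table 4: eliminating its round and table leaves {red, teal}.
Enumerating the assignments across these blanks that avoid any round or table repeat gives 2 completions.

2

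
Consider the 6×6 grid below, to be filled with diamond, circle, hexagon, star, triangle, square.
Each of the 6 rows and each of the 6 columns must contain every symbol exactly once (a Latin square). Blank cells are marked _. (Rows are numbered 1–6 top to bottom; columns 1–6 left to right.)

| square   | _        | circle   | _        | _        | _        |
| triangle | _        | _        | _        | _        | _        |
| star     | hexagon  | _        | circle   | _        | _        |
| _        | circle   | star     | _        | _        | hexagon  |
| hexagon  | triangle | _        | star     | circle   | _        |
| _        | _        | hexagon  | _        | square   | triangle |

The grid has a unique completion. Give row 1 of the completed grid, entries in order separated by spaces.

Row 4, column 1: row 4 has {circle, hexagon, star} and column 1 has {hexagon, star, triangle, square}, leaving only diamond.
Row 4, column 5: row 4 has {diamond, circle, hexagon, star} and column 5 has {circle, square}, leaving only triangle.
Row 3, column 5: row 3 has {circle, hexagon, star} and column 5 has {circle, triangle, square}, leaving only diamond.
Row 3, column 6: row 3 has {diamond, circle, hexagon, star} and column 6 has {hexagon, triangle}, leaving only square.
Row 3, column 3: row 3 has {diamond, circle, hexagon, star, square} and column 3 has {circle, hexagon, star}, leaving only triangle.
Row 4, column 4: row 4 has {diamond, circle, hexagon, star, triangle} and column 4 has {circle, star}, leaving only square.
Row 5, column 6: row 5 has {circle, hexagon, star, triangle} and column 6 has {hexagon, triangle, square}, leaving only diamond.
Row 1, column 6: row 1 has {circle, square} and column 6 has {diamond, hexagon, triangle, square}, leaving only star.
Row 1, column 2: row 1 has {circle, star, square} and column 2 has {circle, hexagon, triangle}, leaving only diamond.
Row 1, column 5: row 1 has {diamond, circle, star, square} and column 5 has {diamond, circle, triangle, square}, leaving only hexagon.
Row 1, column 4: row 1 has {diamond, circle, hexagon, star, square} and column 4 has {circle, star, square}, leaving only triangle.
So row 1 reads: square diamond circle triangle hexagon star.

square diamond circle triangle hexagon star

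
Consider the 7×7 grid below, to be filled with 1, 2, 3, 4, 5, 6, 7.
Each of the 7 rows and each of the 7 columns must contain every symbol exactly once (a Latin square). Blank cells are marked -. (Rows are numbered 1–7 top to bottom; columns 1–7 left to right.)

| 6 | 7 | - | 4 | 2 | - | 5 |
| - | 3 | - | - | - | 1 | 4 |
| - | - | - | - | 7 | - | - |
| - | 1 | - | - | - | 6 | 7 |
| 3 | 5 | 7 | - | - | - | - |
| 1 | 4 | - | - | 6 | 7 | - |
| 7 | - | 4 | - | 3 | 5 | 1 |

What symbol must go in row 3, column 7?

Row 1, column 6: row 1 has {2, 4, 5, 6, 7} and column 6 has {1, 5, 6, 7}, leaving only 3.
Row 1, column 3: row 1 has {2, 3, 4, 5, 6, 7} and column 3 has {4, 7}, leaving only 1.
Row 2, column 5: row 2 has {1, 3, 4} and column 5 has {2, 3, 6, 7}, leaving only 5.
Row 2, column 1: row 2 has {1, 3, 4, 5} and column 1 has {1, 3, 6, 7}, leaving only 2.
Row 2, column 3: row 2 has {1, 2, 3, 4, 5} and column 3 has {1, 4, 7}, leaving only 6.
Row 2, column 4: row 2 has {1, 2, 3, 4, 5, 6} and column 4 has {4}, leaving only 7.
Row 4, column 5: row 4 has {1, 6, 7} and column 5 has {2, 3, 5, 6, 7}, leaving only 4.
Row 4, column 1: row 4 has {1, 4, 6, 7} and column 1 has {1, 2, 3, 6, 7}, leaving only 5.
Row 3, column 1: row 3 has {7} and column 1 has {1, 2, 3, 5, 6, 7}, leaving only 4.
Row 3, column 6: row 3 has {4, 7} and column 6 has {1, 3, 5, 6, 7}, leaving only 2.
Row 3, column 2: row 3 has {2, 4, 7} and column 2 has {1, 3, 4, 5, 7}, leaving only 6.
Row 3 already has {2, 4, 6, 7} and column 7 already has {1, 4, 5, 7}, so row 3, column 7 must be 3.

3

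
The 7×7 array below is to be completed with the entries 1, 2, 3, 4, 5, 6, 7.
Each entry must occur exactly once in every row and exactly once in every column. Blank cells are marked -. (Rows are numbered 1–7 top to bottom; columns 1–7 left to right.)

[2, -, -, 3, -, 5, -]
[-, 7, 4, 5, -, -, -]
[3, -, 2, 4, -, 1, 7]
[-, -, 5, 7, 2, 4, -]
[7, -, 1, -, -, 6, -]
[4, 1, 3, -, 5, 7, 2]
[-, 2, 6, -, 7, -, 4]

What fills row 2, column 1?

6

Row 1, column 3: row 1 has {2, 3, 5} and column 3 has {1, 2, 3, 4, 5, 6}, leaving only 7.
Row 3, column 5: row 3 has {1, 2, 3, 4, 7} and column 5 has {2, 5, 7}, leaving only 6.
Row 3, column 2: row 3 has {1, 2, 3, 4, 6, 7} and column 2 has {1, 2, 7}, leaving only 5.
Row 5, column 4: row 5 has {1, 6, 7} and column 4 has {3, 4, 5, 7}, leaving only 2.
Row 6, column 4: row 6 has {1, 2, 3, 4, 5, 7} and column 4 has {2, 3, 4, 5, 7}, leaving only 6.
Row 7, column 4: row 7 has {2, 4, 6, 7} and column 4 has {2, 3, 4, 5, 6, 7}, leaving only 1.
Row 7, column 1: row 7 has {1, 2, 4, 6, 7} and column 1 has {2, 3, 4, 7}, leaving only 5.
Row 7, column 6: row 7 has {1, 2, 4, 5, 6, 7} and column 6 has {1, 4, 5, 6, 7}, leaving only 3.
Row 2, column 6: row 2 has {4, 5, 7} and column 6 has {1, 3, 4, 5, 6, 7}, leaving only 2.
Row 2, column 1 is narrowed to {1, 6}.
If it were 1, then row 5, column 5 would be left with no valid symbol.
So row 2, column 1 must be 6.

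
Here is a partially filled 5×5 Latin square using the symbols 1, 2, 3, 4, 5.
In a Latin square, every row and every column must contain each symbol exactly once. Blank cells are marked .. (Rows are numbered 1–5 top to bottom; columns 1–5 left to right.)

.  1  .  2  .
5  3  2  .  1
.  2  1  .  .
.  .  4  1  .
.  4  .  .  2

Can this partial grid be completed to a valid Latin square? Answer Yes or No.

No row or column among the givens repeats a symbol, and propagating forced cells runs into no contradiction.
One valid completion exists (for instance, 4 1 3 2 5 / 5 3 2 4 1 / 3 2 1 5 4 / 2 5 4 1 3 / 1 4 5 3 2).

Yes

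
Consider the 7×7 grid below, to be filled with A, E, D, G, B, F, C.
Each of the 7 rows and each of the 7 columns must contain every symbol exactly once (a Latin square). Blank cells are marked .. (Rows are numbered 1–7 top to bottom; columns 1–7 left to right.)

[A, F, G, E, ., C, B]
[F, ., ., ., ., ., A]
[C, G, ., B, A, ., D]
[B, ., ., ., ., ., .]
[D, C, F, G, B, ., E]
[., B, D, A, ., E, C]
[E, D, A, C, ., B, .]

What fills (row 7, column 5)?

G

Row 1, column 5: row 1 has {A, E, G, B, F, C} and column 5 has {A, B}, leaving only D.
Row 2, column 2: row 2 has {A, F} and column 2 has {D, G, B, F, C}, leaving only E.
Row 2, column 4: row 2 has {A, E, F} and column 4 has {A, E, G, B, C}, leaving only D.
Row 2, column 6: row 2 has {A, E, D, F} and column 6 has {E, B, C}, leaving only G.
Row 2, column 5: row 2 has {A, E, D, G, F} and column 5 has {A, D, B}, leaving only C.
Row 2, column 3: row 2 has {A, E, D, G, F, C} and column 3 has {A, D, G, F}, leaving only B.
Row 3, column 3: row 3 has {A, D, G, B, C} and column 3 has {A, D, G, B, F}, leaving only E.
Row 3, column 6: row 3 has {A, E, D, G, B, C} and column 6 has {E, G, B, C}, leaving only F.
Row 4, column 2: row 4 has {B} and column 2 has {E, D, G, B, F, C}, leaving only A.
Row 4, column 3: row 4 has {A, B} and column 3 has {A, E, D, G, B, F}, leaving only C.
Row 4, column 4: row 4 has {A, B, C} and column 4 has {A, E, D, G, B, C}, leaving only F.
Row 4, column 6: row 4 has {A, B, F, C} and column 6 has {E, G, B, F, C}, leaving only D.
Row 4, column 7: row 4 has {A, D, B, F, C} and column 7 has {A, E, D, B, C}, leaving only G.
Row 4, column 5: row 4 has {A, D, G, B, F, C} and column 5 has {A, D, B, C}, leaving only E.
Row 5, column 6: row 5 has {E, D, G, B, F, C} and column 6 has {E, D, G, B, F, C}, leaving only A.
Row 6, column 1: row 6 has {A, E, D, B, C} and column 1 has {A, E, D, B, F, C}, leaving only G.
Row 6, column 5: row 6 has {A, E, D, G, B, C} and column 5 has {A, E, D, B, C}, leaving only F.
Row 7 already has {A, E, D, B, C} and column 5 already has {A, E, D, B, F, C}, so row 7, column 5 must be G.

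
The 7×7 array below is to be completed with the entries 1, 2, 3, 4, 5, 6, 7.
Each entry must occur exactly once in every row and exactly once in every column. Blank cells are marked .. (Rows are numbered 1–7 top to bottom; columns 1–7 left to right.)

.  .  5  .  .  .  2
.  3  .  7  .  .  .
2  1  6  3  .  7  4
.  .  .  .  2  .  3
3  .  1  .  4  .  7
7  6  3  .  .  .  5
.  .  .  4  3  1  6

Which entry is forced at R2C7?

Row 2 already has {3, 7} and column 7 already has {2, 3, 4, 5, 6, 7}, so row 2, column 7 must be 1.

1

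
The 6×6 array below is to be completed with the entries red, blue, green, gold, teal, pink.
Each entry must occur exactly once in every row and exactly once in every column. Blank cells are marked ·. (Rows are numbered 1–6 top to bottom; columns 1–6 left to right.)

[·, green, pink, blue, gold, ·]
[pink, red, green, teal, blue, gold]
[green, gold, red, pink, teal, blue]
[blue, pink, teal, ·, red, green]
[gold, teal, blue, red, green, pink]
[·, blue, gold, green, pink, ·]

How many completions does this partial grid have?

Row 1, column 1: eliminating its row and column leaves {red, teal}.
Row 1, column 6: eliminating its row and column leaves {red, teal}.
Row 4, column 4: eliminating its row and column leaves {gold}.
Row 6, column 1: eliminating its row and column leaves {red, teal}.
Row 6, column 6: eliminating its row and column leaves {red, teal}.
Enumerating the assignments across these blanks that avoid any row or column repeat gives 2 completions.

2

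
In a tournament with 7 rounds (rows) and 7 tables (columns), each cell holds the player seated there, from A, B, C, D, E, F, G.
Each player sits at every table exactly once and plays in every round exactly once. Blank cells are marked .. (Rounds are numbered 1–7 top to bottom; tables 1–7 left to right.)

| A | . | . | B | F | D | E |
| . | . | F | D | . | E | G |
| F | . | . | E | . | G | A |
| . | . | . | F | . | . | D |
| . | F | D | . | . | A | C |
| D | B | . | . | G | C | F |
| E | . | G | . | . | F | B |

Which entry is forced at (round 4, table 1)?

G

Round 1, table 3: round 1 has {A, B, D, E, F} and table 3 has {D, F, G}, leaving only C.
Round 1, table 2: round 1 has {A, B, C, D, E, F} and table 2 has {B, F}, leaving only G.
Round 3, table 3: round 3 has {A, E, F, G} and table 3 has {C, D, F, G}, leaving only B.
Round 4, table 6: round 4 has {D, F} and table 6 has {A, C, D, E, F, G}, leaving only B.
Round 5, table 4: round 5 has {A, C, D, F} and table 4 has {B, D, E, F}, leaving only G.
Round 5, table 1: round 5 has {A, C, D, F, G} and table 1 has {A, D, E, F}, leaving only B.
Round 2, table 1: round 2 has {D, E, F, G} and table 1 has {A, B, D, E, F}, leaving only C.
Round 4 already has {B, D, F} and table 1 already has {A, B, C, D, E, F}, so round 4, table 1 must be G.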